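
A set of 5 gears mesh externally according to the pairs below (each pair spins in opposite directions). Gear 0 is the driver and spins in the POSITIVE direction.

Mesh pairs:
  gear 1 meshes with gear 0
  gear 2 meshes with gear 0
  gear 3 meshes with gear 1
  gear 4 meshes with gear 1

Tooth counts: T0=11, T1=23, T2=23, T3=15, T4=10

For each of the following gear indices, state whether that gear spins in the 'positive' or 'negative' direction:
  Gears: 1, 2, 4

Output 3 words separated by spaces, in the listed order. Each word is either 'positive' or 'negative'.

Answer: negative negative positive

Derivation:
Gear 0 (driver): positive (depth 0)
  gear 1: meshes with gear 0 -> depth 1 -> negative (opposite of gear 0)
  gear 2: meshes with gear 0 -> depth 1 -> negative (opposite of gear 0)
  gear 3: meshes with gear 1 -> depth 2 -> positive (opposite of gear 1)
  gear 4: meshes with gear 1 -> depth 2 -> positive (opposite of gear 1)
Queried indices 1, 2, 4 -> negative, negative, positive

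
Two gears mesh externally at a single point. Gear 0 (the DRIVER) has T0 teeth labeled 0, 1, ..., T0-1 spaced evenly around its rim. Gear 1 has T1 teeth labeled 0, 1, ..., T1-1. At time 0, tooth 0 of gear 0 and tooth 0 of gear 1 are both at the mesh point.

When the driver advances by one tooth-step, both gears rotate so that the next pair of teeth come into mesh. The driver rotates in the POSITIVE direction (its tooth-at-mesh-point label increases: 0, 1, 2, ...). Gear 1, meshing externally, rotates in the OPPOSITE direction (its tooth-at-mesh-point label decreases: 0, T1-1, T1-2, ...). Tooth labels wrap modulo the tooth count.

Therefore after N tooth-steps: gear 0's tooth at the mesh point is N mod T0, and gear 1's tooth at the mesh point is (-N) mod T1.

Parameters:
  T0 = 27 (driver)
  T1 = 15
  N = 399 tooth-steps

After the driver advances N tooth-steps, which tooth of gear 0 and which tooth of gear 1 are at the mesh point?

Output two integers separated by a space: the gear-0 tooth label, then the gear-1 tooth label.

Gear 0 (driver, T0=27): tooth at mesh = N mod T0
  399 = 14 * 27 + 21, so 399 mod 27 = 21
  gear 0 tooth = 21
Gear 1 (driven, T1=15): tooth at mesh = (-N) mod T1
  399 = 26 * 15 + 9, so 399 mod 15 = 9
  (-399) mod 15 = (-9) mod 15 = 15 - 9 = 6
Mesh after 399 steps: gear-0 tooth 21 meets gear-1 tooth 6

Answer: 21 6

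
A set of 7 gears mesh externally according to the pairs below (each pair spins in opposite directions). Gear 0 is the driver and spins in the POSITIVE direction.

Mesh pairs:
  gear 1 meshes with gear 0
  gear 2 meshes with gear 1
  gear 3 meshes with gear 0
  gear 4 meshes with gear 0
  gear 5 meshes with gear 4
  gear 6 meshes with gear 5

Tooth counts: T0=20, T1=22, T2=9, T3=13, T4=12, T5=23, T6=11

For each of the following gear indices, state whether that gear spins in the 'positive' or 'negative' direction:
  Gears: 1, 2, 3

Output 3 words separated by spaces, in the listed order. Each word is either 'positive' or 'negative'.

Gear 0 (driver): positive (depth 0)
  gear 1: meshes with gear 0 -> depth 1 -> negative (opposite of gear 0)
  gear 2: meshes with gear 1 -> depth 2 -> positive (opposite of gear 1)
  gear 3: meshes with gear 0 -> depth 1 -> negative (opposite of gear 0)
  gear 4: meshes with gear 0 -> depth 1 -> negative (opposite of gear 0)
  gear 5: meshes with gear 4 -> depth 2 -> positive (opposite of gear 4)
  gear 6: meshes with gear 5 -> depth 3 -> negative (opposite of gear 5)
Queried indices 1, 2, 3 -> negative, positive, negative

Answer: negative positive negative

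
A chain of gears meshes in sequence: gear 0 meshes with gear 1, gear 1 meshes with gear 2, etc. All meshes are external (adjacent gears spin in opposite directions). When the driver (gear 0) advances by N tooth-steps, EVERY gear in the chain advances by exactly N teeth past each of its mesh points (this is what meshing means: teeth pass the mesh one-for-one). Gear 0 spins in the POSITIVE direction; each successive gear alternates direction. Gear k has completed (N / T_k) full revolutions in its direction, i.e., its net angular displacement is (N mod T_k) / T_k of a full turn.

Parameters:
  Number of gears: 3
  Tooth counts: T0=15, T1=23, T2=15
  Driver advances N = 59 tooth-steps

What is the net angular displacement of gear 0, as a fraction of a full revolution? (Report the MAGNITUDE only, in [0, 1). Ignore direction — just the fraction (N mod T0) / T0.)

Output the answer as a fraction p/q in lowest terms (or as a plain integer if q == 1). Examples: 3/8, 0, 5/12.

Answer: 14/15

Derivation:
Chain of 3 gears, tooth counts: [15, 23, 15]
  gear 0: T0=15, direction=positive, advance = 59 mod 15 = 14 teeth = 14/15 turn
  gear 1: T1=23, direction=negative, advance = 59 mod 23 = 13 teeth = 13/23 turn
  gear 2: T2=15, direction=positive, advance = 59 mod 15 = 14 teeth = 14/15 turn
Gear 0: 59 mod 15 = 14
Fraction = 14 / 15 = 14/15 (gcd(14,15)=1) = 14/15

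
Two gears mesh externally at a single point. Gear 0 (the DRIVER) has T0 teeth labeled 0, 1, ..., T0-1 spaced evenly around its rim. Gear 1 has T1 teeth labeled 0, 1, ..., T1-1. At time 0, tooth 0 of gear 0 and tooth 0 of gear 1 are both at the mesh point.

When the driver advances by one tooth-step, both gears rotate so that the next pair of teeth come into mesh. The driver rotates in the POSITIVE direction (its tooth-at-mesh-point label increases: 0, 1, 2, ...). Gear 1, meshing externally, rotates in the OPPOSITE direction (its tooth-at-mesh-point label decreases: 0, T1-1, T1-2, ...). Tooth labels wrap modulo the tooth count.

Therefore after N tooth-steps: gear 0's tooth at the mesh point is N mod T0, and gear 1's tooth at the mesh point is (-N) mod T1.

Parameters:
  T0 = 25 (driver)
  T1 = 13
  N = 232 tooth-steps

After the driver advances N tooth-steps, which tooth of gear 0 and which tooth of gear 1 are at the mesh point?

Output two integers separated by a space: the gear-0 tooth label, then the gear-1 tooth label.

Gear 0 (driver, T0=25): tooth at mesh = N mod T0
  232 = 9 * 25 + 7, so 232 mod 25 = 7
  gear 0 tooth = 7
Gear 1 (driven, T1=13): tooth at mesh = (-N) mod T1
  232 = 17 * 13 + 11, so 232 mod 13 = 11
  (-232) mod 13 = (-11) mod 13 = 13 - 11 = 2
Mesh after 232 steps: gear-0 tooth 7 meets gear-1 tooth 2

Answer: 7 2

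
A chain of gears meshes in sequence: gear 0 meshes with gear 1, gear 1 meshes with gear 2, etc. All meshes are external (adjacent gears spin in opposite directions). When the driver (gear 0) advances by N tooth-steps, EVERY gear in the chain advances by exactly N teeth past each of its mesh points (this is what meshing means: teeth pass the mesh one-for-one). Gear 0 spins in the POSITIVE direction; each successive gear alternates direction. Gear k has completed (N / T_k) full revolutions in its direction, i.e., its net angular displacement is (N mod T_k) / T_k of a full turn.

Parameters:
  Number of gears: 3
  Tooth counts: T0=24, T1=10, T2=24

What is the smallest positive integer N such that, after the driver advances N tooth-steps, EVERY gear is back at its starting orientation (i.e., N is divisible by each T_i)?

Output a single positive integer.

Answer: 120

Derivation:
Gear k returns to start when N is a multiple of T_k.
All gears at start simultaneously when N is a common multiple of [24, 10, 24]; the smallest such N is lcm(24, 10, 24).
Start: lcm = T0 = 24
Fold in T1=10: gcd(24, 10) = 2; lcm(24, 10) = 24 * 10 / 2 = 240 / 2 = 120
Fold in T2=24: gcd(120, 24) = 24; lcm(120, 24) = 120 * 24 / 24 = 2880 / 24 = 120
Full cycle length = 120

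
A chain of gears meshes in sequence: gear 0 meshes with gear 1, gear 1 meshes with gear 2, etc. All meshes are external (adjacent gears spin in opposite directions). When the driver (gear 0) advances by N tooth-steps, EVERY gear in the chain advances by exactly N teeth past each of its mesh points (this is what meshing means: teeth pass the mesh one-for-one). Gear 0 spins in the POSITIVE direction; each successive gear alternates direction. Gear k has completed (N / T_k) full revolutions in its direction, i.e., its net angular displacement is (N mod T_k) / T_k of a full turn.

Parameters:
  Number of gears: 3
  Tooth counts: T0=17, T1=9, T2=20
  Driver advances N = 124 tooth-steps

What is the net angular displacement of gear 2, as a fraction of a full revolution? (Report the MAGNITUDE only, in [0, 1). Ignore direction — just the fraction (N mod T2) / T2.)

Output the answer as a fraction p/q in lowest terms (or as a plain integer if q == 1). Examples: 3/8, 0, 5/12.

Answer: 1/5

Derivation:
Chain of 3 gears, tooth counts: [17, 9, 20]
  gear 0: T0=17, direction=positive, advance = 124 mod 17 = 5 teeth = 5/17 turn
  gear 1: T1=9, direction=negative, advance = 124 mod 9 = 7 teeth = 7/9 turn
  gear 2: T2=20, direction=positive, advance = 124 mod 20 = 4 teeth = 4/20 turn
Gear 2: 124 mod 20 = 4
Fraction = 4 / 20 = 1/5 (gcd(4,20)=4) = 1/5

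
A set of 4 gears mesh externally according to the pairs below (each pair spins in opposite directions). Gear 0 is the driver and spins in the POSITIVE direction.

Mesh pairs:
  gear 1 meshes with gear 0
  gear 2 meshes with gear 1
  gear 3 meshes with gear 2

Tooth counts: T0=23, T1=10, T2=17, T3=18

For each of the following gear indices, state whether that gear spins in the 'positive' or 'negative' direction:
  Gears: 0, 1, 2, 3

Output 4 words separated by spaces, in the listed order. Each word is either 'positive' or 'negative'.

Gear 0 (driver): positive (depth 0)
  gear 1: meshes with gear 0 -> depth 1 -> negative (opposite of gear 0)
  gear 2: meshes with gear 1 -> depth 2 -> positive (opposite of gear 1)
  gear 3: meshes with gear 2 -> depth 3 -> negative (opposite of gear 2)
Queried indices 0, 1, 2, 3 -> positive, negative, positive, negative

Answer: positive negative positive negative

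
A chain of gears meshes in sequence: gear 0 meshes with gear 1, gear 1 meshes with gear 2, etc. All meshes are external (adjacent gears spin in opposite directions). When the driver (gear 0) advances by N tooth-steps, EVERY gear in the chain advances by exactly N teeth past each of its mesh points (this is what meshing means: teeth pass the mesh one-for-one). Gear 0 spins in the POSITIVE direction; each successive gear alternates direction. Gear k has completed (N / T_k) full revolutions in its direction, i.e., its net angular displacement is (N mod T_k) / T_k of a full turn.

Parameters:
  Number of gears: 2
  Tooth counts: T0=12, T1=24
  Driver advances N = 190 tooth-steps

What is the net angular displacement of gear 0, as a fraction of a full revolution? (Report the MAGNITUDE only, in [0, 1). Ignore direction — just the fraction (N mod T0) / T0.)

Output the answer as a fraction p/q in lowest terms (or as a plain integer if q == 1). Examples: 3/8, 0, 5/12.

Answer: 5/6

Derivation:
Chain of 2 gears, tooth counts: [12, 24]
  gear 0: T0=12, direction=positive, advance = 190 mod 12 = 10 teeth = 10/12 turn
  gear 1: T1=24, direction=negative, advance = 190 mod 24 = 22 teeth = 22/24 turn
Gear 0: 190 mod 12 = 10
Fraction = 10 / 12 = 5/6 (gcd(10,12)=2) = 5/6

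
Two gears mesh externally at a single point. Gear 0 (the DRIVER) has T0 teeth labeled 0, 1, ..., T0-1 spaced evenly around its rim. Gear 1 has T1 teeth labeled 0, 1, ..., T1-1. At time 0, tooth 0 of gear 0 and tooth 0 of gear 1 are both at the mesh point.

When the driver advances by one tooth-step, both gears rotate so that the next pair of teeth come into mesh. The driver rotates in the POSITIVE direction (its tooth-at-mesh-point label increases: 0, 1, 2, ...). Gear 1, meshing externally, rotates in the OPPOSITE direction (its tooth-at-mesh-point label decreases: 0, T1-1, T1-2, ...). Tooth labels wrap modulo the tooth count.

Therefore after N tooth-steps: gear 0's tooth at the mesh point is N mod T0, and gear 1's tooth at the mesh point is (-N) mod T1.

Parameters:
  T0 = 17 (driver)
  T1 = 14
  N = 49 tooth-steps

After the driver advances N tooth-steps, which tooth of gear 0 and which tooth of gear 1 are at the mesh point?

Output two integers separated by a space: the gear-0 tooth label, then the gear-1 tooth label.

Gear 0 (driver, T0=17): tooth at mesh = N mod T0
  49 = 2 * 17 + 15, so 49 mod 17 = 15
  gear 0 tooth = 15
Gear 1 (driven, T1=14): tooth at mesh = (-N) mod T1
  49 = 3 * 14 + 7, so 49 mod 14 = 7
  (-49) mod 14 = (-7) mod 14 = 14 - 7 = 7
Mesh after 49 steps: gear-0 tooth 15 meets gear-1 tooth 7

Answer: 15 7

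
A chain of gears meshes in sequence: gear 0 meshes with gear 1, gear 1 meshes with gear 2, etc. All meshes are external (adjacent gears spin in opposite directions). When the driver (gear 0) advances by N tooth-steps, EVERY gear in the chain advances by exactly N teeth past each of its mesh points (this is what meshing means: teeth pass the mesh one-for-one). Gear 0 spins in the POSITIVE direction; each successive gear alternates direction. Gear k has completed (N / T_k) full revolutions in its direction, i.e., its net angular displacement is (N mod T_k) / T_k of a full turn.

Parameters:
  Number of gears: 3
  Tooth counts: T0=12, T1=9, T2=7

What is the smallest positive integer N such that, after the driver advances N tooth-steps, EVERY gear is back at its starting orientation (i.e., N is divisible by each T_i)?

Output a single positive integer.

Gear k returns to start when N is a multiple of T_k.
All gears at start simultaneously when N is a common multiple of [12, 9, 7]; the smallest such N is lcm(12, 9, 7).
Start: lcm = T0 = 12
Fold in T1=9: gcd(12, 9) = 3; lcm(12, 9) = 12 * 9 / 3 = 108 / 3 = 36
Fold in T2=7: gcd(36, 7) = 1; lcm(36, 7) = 36 * 7 / 1 = 252 / 1 = 252
Full cycle length = 252

Answer: 252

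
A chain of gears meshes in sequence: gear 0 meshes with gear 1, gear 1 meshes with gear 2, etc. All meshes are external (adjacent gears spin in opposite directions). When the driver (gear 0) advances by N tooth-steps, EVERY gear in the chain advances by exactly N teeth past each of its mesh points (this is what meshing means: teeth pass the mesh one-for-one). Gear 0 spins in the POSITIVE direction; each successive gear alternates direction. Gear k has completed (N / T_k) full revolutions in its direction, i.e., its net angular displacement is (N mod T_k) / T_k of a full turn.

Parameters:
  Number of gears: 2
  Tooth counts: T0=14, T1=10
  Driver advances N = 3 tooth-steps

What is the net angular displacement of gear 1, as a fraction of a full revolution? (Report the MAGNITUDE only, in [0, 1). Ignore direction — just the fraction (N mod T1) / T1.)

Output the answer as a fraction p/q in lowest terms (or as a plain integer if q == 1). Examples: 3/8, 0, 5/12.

Answer: 3/10

Derivation:
Chain of 2 gears, tooth counts: [14, 10]
  gear 0: T0=14, direction=positive, advance = 3 mod 14 = 3 teeth = 3/14 turn
  gear 1: T1=10, direction=negative, advance = 3 mod 10 = 3 teeth = 3/10 turn
Gear 1: 3 mod 10 = 3
Fraction = 3 / 10 = 3/10 (gcd(3,10)=1) = 3/10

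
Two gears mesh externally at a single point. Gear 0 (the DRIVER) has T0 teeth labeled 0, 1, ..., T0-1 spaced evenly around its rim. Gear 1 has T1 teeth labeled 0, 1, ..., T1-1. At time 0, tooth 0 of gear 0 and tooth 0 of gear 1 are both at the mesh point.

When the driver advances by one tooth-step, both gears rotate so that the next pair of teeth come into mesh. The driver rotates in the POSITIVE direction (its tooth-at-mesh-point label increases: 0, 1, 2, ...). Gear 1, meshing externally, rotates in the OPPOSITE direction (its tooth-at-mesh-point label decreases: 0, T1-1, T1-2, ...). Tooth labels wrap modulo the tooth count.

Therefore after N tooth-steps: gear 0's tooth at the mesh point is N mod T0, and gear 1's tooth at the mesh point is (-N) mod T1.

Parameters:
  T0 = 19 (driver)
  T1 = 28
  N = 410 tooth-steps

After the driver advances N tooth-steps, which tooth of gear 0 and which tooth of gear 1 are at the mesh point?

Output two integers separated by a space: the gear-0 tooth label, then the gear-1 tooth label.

Gear 0 (driver, T0=19): tooth at mesh = N mod T0
  410 = 21 * 19 + 11, so 410 mod 19 = 11
  gear 0 tooth = 11
Gear 1 (driven, T1=28): tooth at mesh = (-N) mod T1
  410 = 14 * 28 + 18, so 410 mod 28 = 18
  (-410) mod 28 = (-18) mod 28 = 28 - 18 = 10
Mesh after 410 steps: gear-0 tooth 11 meets gear-1 tooth 10

Answer: 11 10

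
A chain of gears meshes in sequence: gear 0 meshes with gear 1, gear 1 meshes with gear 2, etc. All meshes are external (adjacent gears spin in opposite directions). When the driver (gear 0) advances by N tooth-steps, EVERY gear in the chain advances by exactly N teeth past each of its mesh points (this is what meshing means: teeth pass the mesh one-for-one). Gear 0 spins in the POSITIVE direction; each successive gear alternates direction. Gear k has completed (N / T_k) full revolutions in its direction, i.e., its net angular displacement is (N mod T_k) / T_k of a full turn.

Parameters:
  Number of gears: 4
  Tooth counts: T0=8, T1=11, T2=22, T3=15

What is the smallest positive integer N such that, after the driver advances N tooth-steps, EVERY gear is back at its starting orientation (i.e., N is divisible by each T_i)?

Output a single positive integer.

Answer: 1320

Derivation:
Gear k returns to start when N is a multiple of T_k.
All gears at start simultaneously when N is a common multiple of [8, 11, 22, 15]; the smallest such N is lcm(8, 11, 22, 15).
Start: lcm = T0 = 8
Fold in T1=11: gcd(8, 11) = 1; lcm(8, 11) = 8 * 11 / 1 = 88 / 1 = 88
Fold in T2=22: gcd(88, 22) = 22; lcm(88, 22) = 88 * 22 / 22 = 1936 / 22 = 88
Fold in T3=15: gcd(88, 15) = 1; lcm(88, 15) = 88 * 15 / 1 = 1320 / 1 = 1320
Full cycle length = 1320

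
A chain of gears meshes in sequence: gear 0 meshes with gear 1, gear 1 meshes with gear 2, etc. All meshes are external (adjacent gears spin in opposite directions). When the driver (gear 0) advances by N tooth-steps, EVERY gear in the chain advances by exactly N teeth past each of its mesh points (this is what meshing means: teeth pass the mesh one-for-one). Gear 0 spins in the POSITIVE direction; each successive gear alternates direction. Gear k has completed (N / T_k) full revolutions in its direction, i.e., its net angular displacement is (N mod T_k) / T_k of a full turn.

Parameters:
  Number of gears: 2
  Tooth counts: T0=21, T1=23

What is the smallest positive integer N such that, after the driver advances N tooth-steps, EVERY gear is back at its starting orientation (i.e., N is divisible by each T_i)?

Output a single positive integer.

Gear k returns to start when N is a multiple of T_k.
All gears at start simultaneously when N is a common multiple of [21, 23]; the smallest such N is lcm(21, 23).
Start: lcm = T0 = 21
Fold in T1=23: gcd(21, 23) = 1; lcm(21, 23) = 21 * 23 / 1 = 483 / 1 = 483
Full cycle length = 483

Answer: 483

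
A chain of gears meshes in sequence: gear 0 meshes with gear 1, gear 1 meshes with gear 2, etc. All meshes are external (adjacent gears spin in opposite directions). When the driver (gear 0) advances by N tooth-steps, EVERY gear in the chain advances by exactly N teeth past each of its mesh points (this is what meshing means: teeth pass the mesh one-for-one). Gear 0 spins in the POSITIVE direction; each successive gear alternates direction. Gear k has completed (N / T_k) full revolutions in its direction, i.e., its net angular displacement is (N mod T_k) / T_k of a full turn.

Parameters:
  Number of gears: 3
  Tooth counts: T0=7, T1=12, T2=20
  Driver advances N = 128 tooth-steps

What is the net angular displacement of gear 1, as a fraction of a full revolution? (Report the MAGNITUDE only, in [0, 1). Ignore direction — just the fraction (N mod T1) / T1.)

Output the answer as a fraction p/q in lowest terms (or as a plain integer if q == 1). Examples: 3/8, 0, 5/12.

Chain of 3 gears, tooth counts: [7, 12, 20]
  gear 0: T0=7, direction=positive, advance = 128 mod 7 = 2 teeth = 2/7 turn
  gear 1: T1=12, direction=negative, advance = 128 mod 12 = 8 teeth = 8/12 turn
  gear 2: T2=20, direction=positive, advance = 128 mod 20 = 8 teeth = 8/20 turn
Gear 1: 128 mod 12 = 8
Fraction = 8 / 12 = 2/3 (gcd(8,12)=4) = 2/3

Answer: 2/3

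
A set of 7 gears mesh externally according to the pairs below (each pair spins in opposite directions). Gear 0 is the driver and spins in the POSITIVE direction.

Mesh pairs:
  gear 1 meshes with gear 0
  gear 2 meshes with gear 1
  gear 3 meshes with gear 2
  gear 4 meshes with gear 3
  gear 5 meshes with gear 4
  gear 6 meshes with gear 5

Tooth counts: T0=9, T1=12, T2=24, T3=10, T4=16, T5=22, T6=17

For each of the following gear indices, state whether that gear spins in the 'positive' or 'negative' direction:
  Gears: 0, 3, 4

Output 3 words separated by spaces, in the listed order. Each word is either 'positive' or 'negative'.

Answer: positive negative positive

Derivation:
Gear 0 (driver): positive (depth 0)
  gear 1: meshes with gear 0 -> depth 1 -> negative (opposite of gear 0)
  gear 2: meshes with gear 1 -> depth 2 -> positive (opposite of gear 1)
  gear 3: meshes with gear 2 -> depth 3 -> negative (opposite of gear 2)
  gear 4: meshes with gear 3 -> depth 4 -> positive (opposite of gear 3)
  gear 5: meshes with gear 4 -> depth 5 -> negative (opposite of gear 4)
  gear 6: meshes with gear 5 -> depth 6 -> positive (opposite of gear 5)
Queried indices 0, 3, 4 -> positive, negative, positive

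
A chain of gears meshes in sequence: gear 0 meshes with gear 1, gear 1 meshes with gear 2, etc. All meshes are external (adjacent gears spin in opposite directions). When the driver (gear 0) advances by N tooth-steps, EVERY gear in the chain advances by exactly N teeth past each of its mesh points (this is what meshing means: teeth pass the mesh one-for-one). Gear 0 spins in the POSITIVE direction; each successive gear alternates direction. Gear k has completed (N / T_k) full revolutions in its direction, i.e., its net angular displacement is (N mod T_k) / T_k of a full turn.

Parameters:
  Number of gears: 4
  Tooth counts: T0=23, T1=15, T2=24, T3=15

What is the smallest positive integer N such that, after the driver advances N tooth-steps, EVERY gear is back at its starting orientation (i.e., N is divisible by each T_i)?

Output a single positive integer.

Answer: 2760

Derivation:
Gear k returns to start when N is a multiple of T_k.
All gears at start simultaneously when N is a common multiple of [23, 15, 24, 15]; the smallest such N is lcm(23, 15, 24, 15).
Start: lcm = T0 = 23
Fold in T1=15: gcd(23, 15) = 1; lcm(23, 15) = 23 * 15 / 1 = 345 / 1 = 345
Fold in T2=24: gcd(345, 24) = 3; lcm(345, 24) = 345 * 24 / 3 = 8280 / 3 = 2760
Fold in T3=15: gcd(2760, 15) = 15; lcm(2760, 15) = 2760 * 15 / 15 = 41400 / 15 = 2760
Full cycle length = 2760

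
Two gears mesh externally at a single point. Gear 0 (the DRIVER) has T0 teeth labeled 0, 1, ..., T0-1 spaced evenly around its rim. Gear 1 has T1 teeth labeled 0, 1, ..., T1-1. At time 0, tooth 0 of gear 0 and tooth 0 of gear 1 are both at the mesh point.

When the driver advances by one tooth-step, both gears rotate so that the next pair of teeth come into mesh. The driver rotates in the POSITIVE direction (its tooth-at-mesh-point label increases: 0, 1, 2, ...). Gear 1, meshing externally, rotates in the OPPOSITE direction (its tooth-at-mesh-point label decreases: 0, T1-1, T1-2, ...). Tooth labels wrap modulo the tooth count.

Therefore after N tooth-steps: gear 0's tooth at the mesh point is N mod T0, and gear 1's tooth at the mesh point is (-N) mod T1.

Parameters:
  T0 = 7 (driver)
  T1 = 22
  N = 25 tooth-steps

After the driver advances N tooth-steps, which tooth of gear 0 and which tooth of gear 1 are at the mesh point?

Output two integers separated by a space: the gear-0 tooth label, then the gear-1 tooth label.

Answer: 4 19

Derivation:
Gear 0 (driver, T0=7): tooth at mesh = N mod T0
  25 = 3 * 7 + 4, so 25 mod 7 = 4
  gear 0 tooth = 4
Gear 1 (driven, T1=22): tooth at mesh = (-N) mod T1
  25 = 1 * 22 + 3, so 25 mod 22 = 3
  (-25) mod 22 = (-3) mod 22 = 22 - 3 = 19
Mesh after 25 steps: gear-0 tooth 4 meets gear-1 tooth 19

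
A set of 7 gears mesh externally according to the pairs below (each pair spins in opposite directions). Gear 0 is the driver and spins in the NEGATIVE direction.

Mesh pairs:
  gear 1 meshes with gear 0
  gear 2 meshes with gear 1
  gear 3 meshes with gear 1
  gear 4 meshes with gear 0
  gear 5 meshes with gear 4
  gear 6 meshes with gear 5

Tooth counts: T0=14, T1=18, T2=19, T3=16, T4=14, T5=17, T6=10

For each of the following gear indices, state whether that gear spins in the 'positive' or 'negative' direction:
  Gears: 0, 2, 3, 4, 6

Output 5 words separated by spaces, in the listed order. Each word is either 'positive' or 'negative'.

Answer: negative negative negative positive positive

Derivation:
Gear 0 (driver): negative (depth 0)
  gear 1: meshes with gear 0 -> depth 1 -> positive (opposite of gear 0)
  gear 2: meshes with gear 1 -> depth 2 -> negative (opposite of gear 1)
  gear 3: meshes with gear 1 -> depth 2 -> negative (opposite of gear 1)
  gear 4: meshes with gear 0 -> depth 1 -> positive (opposite of gear 0)
  gear 5: meshes with gear 4 -> depth 2 -> negative (opposite of gear 4)
  gear 6: meshes with gear 5 -> depth 3 -> positive (opposite of gear 5)
Queried indices 0, 2, 3, 4, 6 -> negative, negative, negative, positive, positive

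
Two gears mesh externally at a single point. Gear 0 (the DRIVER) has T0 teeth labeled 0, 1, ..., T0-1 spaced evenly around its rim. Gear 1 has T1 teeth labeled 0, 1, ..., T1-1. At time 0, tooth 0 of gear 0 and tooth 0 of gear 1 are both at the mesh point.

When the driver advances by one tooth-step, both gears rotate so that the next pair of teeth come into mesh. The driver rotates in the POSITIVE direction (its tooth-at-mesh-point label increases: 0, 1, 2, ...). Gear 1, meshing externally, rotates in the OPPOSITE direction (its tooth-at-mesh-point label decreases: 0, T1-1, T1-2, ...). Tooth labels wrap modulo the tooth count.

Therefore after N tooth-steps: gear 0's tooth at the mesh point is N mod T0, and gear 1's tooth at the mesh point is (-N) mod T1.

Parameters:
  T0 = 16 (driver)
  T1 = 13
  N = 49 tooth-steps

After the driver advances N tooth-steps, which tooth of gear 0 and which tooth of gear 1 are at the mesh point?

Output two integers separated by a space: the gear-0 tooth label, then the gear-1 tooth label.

Answer: 1 3

Derivation:
Gear 0 (driver, T0=16): tooth at mesh = N mod T0
  49 = 3 * 16 + 1, so 49 mod 16 = 1
  gear 0 tooth = 1
Gear 1 (driven, T1=13): tooth at mesh = (-N) mod T1
  49 = 3 * 13 + 10, so 49 mod 13 = 10
  (-49) mod 13 = (-10) mod 13 = 13 - 10 = 3
Mesh after 49 steps: gear-0 tooth 1 meets gear-1 tooth 3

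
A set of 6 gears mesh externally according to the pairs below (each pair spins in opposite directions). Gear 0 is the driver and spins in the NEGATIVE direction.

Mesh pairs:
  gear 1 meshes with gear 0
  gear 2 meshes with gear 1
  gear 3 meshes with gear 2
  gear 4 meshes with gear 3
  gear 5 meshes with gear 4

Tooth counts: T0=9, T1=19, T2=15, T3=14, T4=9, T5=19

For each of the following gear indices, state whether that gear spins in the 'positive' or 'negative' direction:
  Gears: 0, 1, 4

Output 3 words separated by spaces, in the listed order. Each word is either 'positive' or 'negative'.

Answer: negative positive negative

Derivation:
Gear 0 (driver): negative (depth 0)
  gear 1: meshes with gear 0 -> depth 1 -> positive (opposite of gear 0)
  gear 2: meshes with gear 1 -> depth 2 -> negative (opposite of gear 1)
  gear 3: meshes with gear 2 -> depth 3 -> positive (opposite of gear 2)
  gear 4: meshes with gear 3 -> depth 4 -> negative (opposite of gear 3)
  gear 5: meshes with gear 4 -> depth 5 -> positive (opposite of gear 4)
Queried indices 0, 1, 4 -> negative, positive, negative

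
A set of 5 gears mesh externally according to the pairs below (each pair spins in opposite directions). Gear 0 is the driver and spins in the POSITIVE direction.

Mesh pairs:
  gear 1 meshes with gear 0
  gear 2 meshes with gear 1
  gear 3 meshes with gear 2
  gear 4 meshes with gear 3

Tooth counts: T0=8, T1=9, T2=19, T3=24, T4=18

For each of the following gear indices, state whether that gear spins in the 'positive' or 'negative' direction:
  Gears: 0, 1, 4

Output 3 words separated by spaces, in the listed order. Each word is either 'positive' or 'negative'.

Answer: positive negative positive

Derivation:
Gear 0 (driver): positive (depth 0)
  gear 1: meshes with gear 0 -> depth 1 -> negative (opposite of gear 0)
  gear 2: meshes with gear 1 -> depth 2 -> positive (opposite of gear 1)
  gear 3: meshes with gear 2 -> depth 3 -> negative (opposite of gear 2)
  gear 4: meshes with gear 3 -> depth 4 -> positive (opposite of gear 3)
Queried indices 0, 1, 4 -> positive, negative, positive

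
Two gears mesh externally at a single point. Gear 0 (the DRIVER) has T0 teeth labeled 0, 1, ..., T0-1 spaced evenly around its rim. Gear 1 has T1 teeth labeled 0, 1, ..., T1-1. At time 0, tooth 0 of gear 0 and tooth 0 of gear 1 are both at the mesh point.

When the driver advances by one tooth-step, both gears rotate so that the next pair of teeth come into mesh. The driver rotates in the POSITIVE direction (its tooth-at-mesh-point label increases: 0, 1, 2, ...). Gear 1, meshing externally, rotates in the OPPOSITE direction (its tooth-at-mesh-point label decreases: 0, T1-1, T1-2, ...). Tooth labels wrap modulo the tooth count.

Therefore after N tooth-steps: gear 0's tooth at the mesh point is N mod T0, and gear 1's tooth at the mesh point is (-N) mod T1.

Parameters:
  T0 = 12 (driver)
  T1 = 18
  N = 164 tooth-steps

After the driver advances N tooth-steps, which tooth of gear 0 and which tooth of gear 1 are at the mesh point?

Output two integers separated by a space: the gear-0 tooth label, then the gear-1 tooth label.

Answer: 8 16

Derivation:
Gear 0 (driver, T0=12): tooth at mesh = N mod T0
  164 = 13 * 12 + 8, so 164 mod 12 = 8
  gear 0 tooth = 8
Gear 1 (driven, T1=18): tooth at mesh = (-N) mod T1
  164 = 9 * 18 + 2, so 164 mod 18 = 2
  (-164) mod 18 = (-2) mod 18 = 18 - 2 = 16
Mesh after 164 steps: gear-0 tooth 8 meets gear-1 tooth 16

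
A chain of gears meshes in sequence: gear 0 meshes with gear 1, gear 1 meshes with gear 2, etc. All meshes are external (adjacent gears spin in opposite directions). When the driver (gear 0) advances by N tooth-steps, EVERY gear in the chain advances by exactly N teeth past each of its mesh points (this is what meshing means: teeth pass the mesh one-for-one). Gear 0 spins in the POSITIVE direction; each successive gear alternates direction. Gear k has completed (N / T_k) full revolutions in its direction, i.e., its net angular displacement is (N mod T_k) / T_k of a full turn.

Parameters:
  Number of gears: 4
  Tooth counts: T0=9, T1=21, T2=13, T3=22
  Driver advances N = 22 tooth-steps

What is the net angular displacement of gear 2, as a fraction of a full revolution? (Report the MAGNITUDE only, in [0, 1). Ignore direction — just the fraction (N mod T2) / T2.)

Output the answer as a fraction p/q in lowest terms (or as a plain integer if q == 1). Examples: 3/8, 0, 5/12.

Chain of 4 gears, tooth counts: [9, 21, 13, 22]
  gear 0: T0=9, direction=positive, advance = 22 mod 9 = 4 teeth = 4/9 turn
  gear 1: T1=21, direction=negative, advance = 22 mod 21 = 1 teeth = 1/21 turn
  gear 2: T2=13, direction=positive, advance = 22 mod 13 = 9 teeth = 9/13 turn
  gear 3: T3=22, direction=negative, advance = 22 mod 22 = 0 teeth = 0/22 turn
Gear 2: 22 mod 13 = 9
Fraction = 9 / 13 = 9/13 (gcd(9,13)=1) = 9/13

Answer: 9/13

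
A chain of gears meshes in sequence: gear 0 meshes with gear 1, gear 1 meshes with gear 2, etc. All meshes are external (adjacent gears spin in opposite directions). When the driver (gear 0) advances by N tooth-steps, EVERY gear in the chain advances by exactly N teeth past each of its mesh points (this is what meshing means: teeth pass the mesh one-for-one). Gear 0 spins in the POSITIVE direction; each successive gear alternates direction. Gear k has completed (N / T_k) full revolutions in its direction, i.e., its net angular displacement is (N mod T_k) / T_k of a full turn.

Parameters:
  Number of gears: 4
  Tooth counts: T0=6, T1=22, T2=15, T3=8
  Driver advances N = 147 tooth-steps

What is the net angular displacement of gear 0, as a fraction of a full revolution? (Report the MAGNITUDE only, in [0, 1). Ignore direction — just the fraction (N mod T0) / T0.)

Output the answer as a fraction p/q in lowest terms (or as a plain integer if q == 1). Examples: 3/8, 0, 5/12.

Chain of 4 gears, tooth counts: [6, 22, 15, 8]
  gear 0: T0=6, direction=positive, advance = 147 mod 6 = 3 teeth = 3/6 turn
  gear 1: T1=22, direction=negative, advance = 147 mod 22 = 15 teeth = 15/22 turn
  gear 2: T2=15, direction=positive, advance = 147 mod 15 = 12 teeth = 12/15 turn
  gear 3: T3=8, direction=negative, advance = 147 mod 8 = 3 teeth = 3/8 turn
Gear 0: 147 mod 6 = 3
Fraction = 3 / 6 = 1/2 (gcd(3,6)=3) = 1/2

Answer: 1/2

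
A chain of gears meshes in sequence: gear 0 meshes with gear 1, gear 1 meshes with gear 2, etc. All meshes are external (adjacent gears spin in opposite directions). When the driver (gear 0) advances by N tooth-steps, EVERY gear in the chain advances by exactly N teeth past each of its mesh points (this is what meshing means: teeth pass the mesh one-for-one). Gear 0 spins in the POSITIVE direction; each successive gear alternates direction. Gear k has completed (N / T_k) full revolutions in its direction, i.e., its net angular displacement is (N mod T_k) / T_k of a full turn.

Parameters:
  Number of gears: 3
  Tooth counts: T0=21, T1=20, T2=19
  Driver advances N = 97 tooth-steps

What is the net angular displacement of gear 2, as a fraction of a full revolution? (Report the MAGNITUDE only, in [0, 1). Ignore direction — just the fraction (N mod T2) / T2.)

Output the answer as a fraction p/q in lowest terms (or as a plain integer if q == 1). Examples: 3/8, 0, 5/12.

Chain of 3 gears, tooth counts: [21, 20, 19]
  gear 0: T0=21, direction=positive, advance = 97 mod 21 = 13 teeth = 13/21 turn
  gear 1: T1=20, direction=negative, advance = 97 mod 20 = 17 teeth = 17/20 turn
  gear 2: T2=19, direction=positive, advance = 97 mod 19 = 2 teeth = 2/19 turn
Gear 2: 97 mod 19 = 2
Fraction = 2 / 19 = 2/19 (gcd(2,19)=1) = 2/19

Answer: 2/19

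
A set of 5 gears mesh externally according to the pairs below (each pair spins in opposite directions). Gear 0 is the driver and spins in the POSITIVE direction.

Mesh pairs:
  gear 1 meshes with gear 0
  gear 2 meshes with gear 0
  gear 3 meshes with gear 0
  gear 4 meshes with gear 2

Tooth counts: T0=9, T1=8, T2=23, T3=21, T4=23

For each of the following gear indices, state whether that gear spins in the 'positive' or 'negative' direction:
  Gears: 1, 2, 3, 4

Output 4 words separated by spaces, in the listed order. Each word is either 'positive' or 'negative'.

Answer: negative negative negative positive

Derivation:
Gear 0 (driver): positive (depth 0)
  gear 1: meshes with gear 0 -> depth 1 -> negative (opposite of gear 0)
  gear 2: meshes with gear 0 -> depth 1 -> negative (opposite of gear 0)
  gear 3: meshes with gear 0 -> depth 1 -> negative (opposite of gear 0)
  gear 4: meshes with gear 2 -> depth 2 -> positive (opposite of gear 2)
Queried indices 1, 2, 3, 4 -> negative, negative, negative, positive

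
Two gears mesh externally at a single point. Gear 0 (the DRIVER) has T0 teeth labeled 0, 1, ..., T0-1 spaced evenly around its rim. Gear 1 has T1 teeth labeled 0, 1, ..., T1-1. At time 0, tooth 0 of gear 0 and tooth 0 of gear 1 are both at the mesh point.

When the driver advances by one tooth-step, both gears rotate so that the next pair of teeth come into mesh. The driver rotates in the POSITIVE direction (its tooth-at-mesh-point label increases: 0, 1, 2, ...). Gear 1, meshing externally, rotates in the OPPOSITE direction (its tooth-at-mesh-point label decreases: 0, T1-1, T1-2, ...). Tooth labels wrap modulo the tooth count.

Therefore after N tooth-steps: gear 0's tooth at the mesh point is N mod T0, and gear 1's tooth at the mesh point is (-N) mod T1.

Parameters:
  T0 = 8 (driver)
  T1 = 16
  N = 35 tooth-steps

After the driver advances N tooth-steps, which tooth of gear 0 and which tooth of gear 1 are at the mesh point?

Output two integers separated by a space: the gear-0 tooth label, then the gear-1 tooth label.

Answer: 3 13

Derivation:
Gear 0 (driver, T0=8): tooth at mesh = N mod T0
  35 = 4 * 8 + 3, so 35 mod 8 = 3
  gear 0 tooth = 3
Gear 1 (driven, T1=16): tooth at mesh = (-N) mod T1
  35 = 2 * 16 + 3, so 35 mod 16 = 3
  (-35) mod 16 = (-3) mod 16 = 16 - 3 = 13
Mesh after 35 steps: gear-0 tooth 3 meets gear-1 tooth 13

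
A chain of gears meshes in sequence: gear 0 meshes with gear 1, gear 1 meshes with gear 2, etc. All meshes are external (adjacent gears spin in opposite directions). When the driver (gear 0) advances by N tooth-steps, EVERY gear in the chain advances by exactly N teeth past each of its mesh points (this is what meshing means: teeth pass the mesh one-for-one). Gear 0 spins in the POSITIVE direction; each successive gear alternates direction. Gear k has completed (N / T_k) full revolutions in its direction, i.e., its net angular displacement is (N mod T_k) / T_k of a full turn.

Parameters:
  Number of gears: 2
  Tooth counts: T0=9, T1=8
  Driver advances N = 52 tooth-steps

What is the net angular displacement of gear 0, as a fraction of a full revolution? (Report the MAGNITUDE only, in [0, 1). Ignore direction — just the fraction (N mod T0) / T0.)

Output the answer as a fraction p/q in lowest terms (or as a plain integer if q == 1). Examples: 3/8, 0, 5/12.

Chain of 2 gears, tooth counts: [9, 8]
  gear 0: T0=9, direction=positive, advance = 52 mod 9 = 7 teeth = 7/9 turn
  gear 1: T1=8, direction=negative, advance = 52 mod 8 = 4 teeth = 4/8 turn
Gear 0: 52 mod 9 = 7
Fraction = 7 / 9 = 7/9 (gcd(7,9)=1) = 7/9

Answer: 7/9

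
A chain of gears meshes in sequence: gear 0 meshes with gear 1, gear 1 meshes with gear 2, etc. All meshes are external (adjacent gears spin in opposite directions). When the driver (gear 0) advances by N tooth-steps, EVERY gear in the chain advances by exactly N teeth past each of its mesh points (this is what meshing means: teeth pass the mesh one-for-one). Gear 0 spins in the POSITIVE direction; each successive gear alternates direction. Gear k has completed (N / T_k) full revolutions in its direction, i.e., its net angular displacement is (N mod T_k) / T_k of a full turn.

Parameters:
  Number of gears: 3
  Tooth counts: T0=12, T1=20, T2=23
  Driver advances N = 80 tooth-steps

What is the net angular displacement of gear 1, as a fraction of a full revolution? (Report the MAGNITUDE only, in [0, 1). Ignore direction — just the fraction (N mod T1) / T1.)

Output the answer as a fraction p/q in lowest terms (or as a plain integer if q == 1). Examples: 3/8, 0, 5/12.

Answer: 0

Derivation:
Chain of 3 gears, tooth counts: [12, 20, 23]
  gear 0: T0=12, direction=positive, advance = 80 mod 12 = 8 teeth = 8/12 turn
  gear 1: T1=20, direction=negative, advance = 80 mod 20 = 0 teeth = 0/20 turn
  gear 2: T2=23, direction=positive, advance = 80 mod 23 = 11 teeth = 11/23 turn
Gear 1: 80 mod 20 = 0
Fraction = 0 / 20 = 0/1 (gcd(0,20)=20) = 0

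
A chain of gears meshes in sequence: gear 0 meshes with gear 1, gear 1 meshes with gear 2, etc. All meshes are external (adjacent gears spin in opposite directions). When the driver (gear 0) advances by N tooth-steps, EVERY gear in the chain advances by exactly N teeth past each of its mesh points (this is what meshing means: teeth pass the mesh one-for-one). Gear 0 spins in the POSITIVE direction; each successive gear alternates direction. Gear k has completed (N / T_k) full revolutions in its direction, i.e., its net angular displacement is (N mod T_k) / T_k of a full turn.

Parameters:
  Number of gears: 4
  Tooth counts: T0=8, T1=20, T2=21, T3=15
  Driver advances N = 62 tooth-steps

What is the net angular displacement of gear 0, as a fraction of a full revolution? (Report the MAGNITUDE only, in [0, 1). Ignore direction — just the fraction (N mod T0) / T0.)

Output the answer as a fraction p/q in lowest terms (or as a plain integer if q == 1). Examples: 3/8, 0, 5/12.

Answer: 3/4

Derivation:
Chain of 4 gears, tooth counts: [8, 20, 21, 15]
  gear 0: T0=8, direction=positive, advance = 62 mod 8 = 6 teeth = 6/8 turn
  gear 1: T1=20, direction=negative, advance = 62 mod 20 = 2 teeth = 2/20 turn
  gear 2: T2=21, direction=positive, advance = 62 mod 21 = 20 teeth = 20/21 turn
  gear 3: T3=15, direction=negative, advance = 62 mod 15 = 2 teeth = 2/15 turn
Gear 0: 62 mod 8 = 6
Fraction = 6 / 8 = 3/4 (gcd(6,8)=2) = 3/4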